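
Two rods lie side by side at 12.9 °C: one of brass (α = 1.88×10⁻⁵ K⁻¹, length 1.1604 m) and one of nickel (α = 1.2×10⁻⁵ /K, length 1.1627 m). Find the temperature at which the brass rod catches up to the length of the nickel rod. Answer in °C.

T = 305.4 °C

Equal length when α₁L₁ΔT − α₂L₂ΔT = L₂ − L₁ = 2.30×10⁻³ m
α₁L₁ = 2.181552×10⁻⁵, α₂L₂ = 1.39524×10⁻⁵ → Δ(αL) = 7.86312×10⁻⁶ m/K
ΔT = 2.30×10⁻³ / 7.86312×10⁻⁶ = 292.505 K, so T = 12.9 + 292.505 = 305.405 °C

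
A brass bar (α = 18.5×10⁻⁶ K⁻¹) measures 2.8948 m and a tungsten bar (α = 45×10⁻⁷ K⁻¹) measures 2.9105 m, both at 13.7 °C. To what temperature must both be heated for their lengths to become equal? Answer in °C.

L₁(1 + α₁ΔT) = L₂(1 + α₂ΔT) ⇒ ΔT = (L₂ − L₁)/(α₁L₁ − α₂L₂)
L₂ − L₁ = 2.9105 − 2.8948 = 1.57×10⁻² m
α₁L₁ − α₂L₂ = 18.5×10⁻⁶×2.8948 − 45×10⁻⁷×2.9105 = 4.045655×10⁻⁵ m/K
ΔT = 1.57×10⁻² / 4.045655×10⁻⁵ = 388.071 K
T = 13.7 + 388.071 = 401.771 °C

T = 401.8 °C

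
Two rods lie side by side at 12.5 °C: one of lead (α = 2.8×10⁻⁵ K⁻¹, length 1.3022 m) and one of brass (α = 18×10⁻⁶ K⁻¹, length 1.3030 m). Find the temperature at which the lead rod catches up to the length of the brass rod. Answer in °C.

L₁(1 + α₁ΔT) = L₂(1 + α₂ΔT) ⇒ ΔT = (L₂ − L₁)/(α₁L₁ − α₂L₂)
L₂ − L₁ = 1.3030 − 1.3022 = 8.00×10⁻⁴ m
α₁L₁ − α₂L₂ = 2.8×10⁻⁵×1.3022 − 18×10⁻⁶×1.3030 = 1.30076×10⁻⁵ m/K
ΔT = 8.00×10⁻⁴ / 1.30076×10⁻⁵ = 61.5025 K
T = 12.5 + 61.5025 = 74.0025 °C

T = 74.00 °C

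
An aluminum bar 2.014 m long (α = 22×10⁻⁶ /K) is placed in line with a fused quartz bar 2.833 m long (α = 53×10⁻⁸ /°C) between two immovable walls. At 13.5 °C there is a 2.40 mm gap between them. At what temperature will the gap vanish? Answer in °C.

α₁L₁ = 4.4308×10⁻⁵ m/K, α₂L₂ = 1.50149×10⁻⁶ m/K → total 4.580949×10⁻⁵ m/K
ΔT = g/(α₁L₁+α₂L₂) = 2.40×10⁻³ / 4.580949×10⁻⁵ = 52.391 K
T = 13.5 + 52.391 = 65.891 °C

T = 65.9 °C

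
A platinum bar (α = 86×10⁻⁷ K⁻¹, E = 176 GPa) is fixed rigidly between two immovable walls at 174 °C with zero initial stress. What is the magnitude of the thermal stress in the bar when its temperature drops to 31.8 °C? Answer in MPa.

σ = 215 MPa

Fully constrained: the free strain ε = αΔT is blocked, so σ = Eε = EαΔT.
|ΔT| = 142.2 K
σ = 176×10⁹ × 86×10⁻⁷ × 142.2 = 2.15×10⁸ Pa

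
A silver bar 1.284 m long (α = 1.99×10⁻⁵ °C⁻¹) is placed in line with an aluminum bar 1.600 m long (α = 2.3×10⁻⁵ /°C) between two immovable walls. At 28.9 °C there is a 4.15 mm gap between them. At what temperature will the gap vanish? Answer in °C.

Gap closes when ΔL₁ + ΔL₂ = 4.15 mm = 4.15×10⁻³ m
(α₁L₁ + α₂L₂)ΔT = g
α₁L₁ + α₂L₂ = 1.99×10⁻⁵×1.284 + 2.3×10⁻⁵×1.600 = 6.23516×10⁻⁵ m/K
ΔT = 4.15×10⁻³ / 6.23516×10⁻⁵ = 66.558 K
T = 28.9 + 66.558 = 95.458 °C

T = 95.5 °C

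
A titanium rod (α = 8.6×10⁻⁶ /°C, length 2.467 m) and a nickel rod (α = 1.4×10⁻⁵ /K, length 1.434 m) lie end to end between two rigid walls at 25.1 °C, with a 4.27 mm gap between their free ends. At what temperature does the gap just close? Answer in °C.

Gap closes when ΔL₁ + ΔL₂ = 4.27 mm = 4.27×10⁻³ m
(α₁L₁ + α₂L₂)ΔT = g
α₁L₁ + α₂L₂ = 8.6×10⁻⁶×2.467 + 1.4×10⁻⁵×1.434 = 4.12922×10⁻⁵ m/K
ΔT = 4.27×10⁻³ / 4.12922×10⁻⁵ = 103.41 K
T = 25.1 + 103.41 = 128.51 °C

T = 129 °C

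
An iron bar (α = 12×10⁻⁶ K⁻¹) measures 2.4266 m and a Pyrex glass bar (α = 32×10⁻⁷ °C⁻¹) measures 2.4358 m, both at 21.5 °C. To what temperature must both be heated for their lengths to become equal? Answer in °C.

T = 452.9 °C

Equal length when α₁L₁ΔT − α₂L₂ΔT = L₂ − L₁ = 9.20×10⁻³ m
α₁L₁ = 2.91192×10⁻⁵, α₂L₂ = 7.79456×10⁻⁶ → Δ(αL) = 2.132464×10⁻⁵ m/K
ΔT = 9.20×10⁻³ / 2.132464×10⁻⁵ = 431.426 K, so T = 21.5 + 431.426 = 452.926 °C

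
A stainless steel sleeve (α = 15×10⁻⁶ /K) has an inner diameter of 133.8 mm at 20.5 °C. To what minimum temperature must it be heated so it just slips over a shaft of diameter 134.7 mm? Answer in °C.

T = 469 °C

Required Δd = 134.7 − 133.8 = 0.9 mm
Δd = αd₀ΔT ⇒ ΔT = Δd/(αd₀) = 0.9 / (15×10⁻⁶ × 133.8) = 448.43 K
T_min = 20.5 + 448.43 = 468.93 °C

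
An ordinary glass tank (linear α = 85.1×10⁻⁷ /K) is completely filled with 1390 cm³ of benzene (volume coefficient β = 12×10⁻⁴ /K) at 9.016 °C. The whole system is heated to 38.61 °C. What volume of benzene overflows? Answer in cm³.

48.3 cm³

The tank also expands: β_container ≈ 3α = 2.553×10⁻⁵ /K
Net overflow = V₀(β_liq − 3α_cont)ΔT
β − 3α = 1.20×10⁻³ − 2.553×10⁻⁵ = 1.17447×10⁻³ /K; ΔT = 29.594 K
ΔV = 1390 × 1.17447×10⁻³ × 29.594 = 48.3 cm³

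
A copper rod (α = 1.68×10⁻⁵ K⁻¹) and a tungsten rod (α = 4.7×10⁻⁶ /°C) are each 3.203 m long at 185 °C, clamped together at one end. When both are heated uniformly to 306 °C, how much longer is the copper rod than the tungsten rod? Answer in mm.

ΔT = 121 K
copper: ΔL = 1.68×10⁻⁵ × 3.203 m × 121 = 6.5111×10⁻³ m = 6.5111 mm
tungsten: ΔL = 4.7×10⁻⁶ × 3.203 m × 121 = 1.8215×10⁻³ m = 1.8215 mm
difference = 6.5111 − 1.8215 = 4.6896 mm

4.69 mm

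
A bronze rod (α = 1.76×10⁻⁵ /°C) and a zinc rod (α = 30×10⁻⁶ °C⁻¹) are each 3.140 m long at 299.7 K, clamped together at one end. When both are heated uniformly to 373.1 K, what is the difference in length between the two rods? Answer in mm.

2.86 mm

ΔT = 73.4 K
bronze: ΔL = 1.76×10⁻⁵ × 3.140 m × 73.4 = 4.0564×10⁻³ m = 4.0564 mm
zinc: ΔL = 30×10⁻⁶ × 3.140 m × 73.4 = 6.9143×10⁻³ m = 6.9143 mm
difference = 6.9143 − 4.0564 = 2.8579 mm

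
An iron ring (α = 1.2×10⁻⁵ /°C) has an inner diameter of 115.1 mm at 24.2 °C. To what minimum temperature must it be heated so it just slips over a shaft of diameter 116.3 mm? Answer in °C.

Required Δd = 116.3 − 115.1 = 1.2 mm
Δd = αd₀ΔT ⇒ ΔT = Δd/(αd₀) = 1.2 / (1.2×10⁻⁵ × 115.1) = 868.81 K
T_min = 24.2 + 868.81 = 893.01 °C

T = 893 °C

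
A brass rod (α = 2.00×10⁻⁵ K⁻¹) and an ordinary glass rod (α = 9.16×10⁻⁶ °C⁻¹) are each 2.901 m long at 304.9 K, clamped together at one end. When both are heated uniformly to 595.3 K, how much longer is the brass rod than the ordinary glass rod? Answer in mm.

9.13 mm

ΔT = 290.4 K
brass: ΔL = 2.00×10⁻⁵ × 2.901 m × 290.4 = 1.6849×10⁻² m = 16.849 mm
ordinary glass: ΔL = 9.16×10⁻⁶ × 2.901 m × 290.4 = 7.7168×10⁻³ m = 7.7168 mm
difference = 16.849 − 7.7168 = 9.1322 mm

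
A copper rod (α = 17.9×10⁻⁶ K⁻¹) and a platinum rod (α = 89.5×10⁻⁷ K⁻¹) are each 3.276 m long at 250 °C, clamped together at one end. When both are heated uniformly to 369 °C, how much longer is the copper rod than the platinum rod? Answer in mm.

ΔT = 119 K
copper: ΔL = 17.9×10⁻⁶ × 3.276 m × 119 = 6.9782×10⁻³ m = 6.9782 mm
platinum: ΔL = 89.5×10⁻⁷ × 3.276 m × 119 = 3.4891×10⁻³ m = 3.4891 mm
difference = 6.9782 − 3.4891 = 3.4891 mm

3.49 mm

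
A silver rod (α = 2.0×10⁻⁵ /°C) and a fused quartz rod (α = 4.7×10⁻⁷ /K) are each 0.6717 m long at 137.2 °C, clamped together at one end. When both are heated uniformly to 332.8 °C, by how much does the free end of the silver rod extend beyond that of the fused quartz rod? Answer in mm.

ΔT = 195.6 K
silver: ΔL = 2.0×10⁻⁵ × 0.6717 m × 195.6 = 2.6277×10⁻³ m = 2.6277 mm
fused quartz: ΔL = 4.7×10⁻⁷ × 0.6717 m × 195.6 = 6.1751×10⁻⁵ m = 0.061751 mm
difference = 2.6277 − 0.061751 = 2.565949 mm

2.57 mm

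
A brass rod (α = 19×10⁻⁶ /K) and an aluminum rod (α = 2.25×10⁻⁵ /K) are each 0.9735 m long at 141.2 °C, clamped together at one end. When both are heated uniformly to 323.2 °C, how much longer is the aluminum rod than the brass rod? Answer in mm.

ΔT = 182.0 K
brass: ΔL = 19×10⁻⁶ × 0.9735 m × 182.0 = 3.3664×10⁻³ m = 3.3664 mm
aluminum: ΔL = 2.25×10⁻⁵ × 0.9735 m × 182.0 = 3.9865×10⁻³ m = 3.9865 mm
difference = 3.9865 − 3.3664 = 0.6201 mm

0.620 mm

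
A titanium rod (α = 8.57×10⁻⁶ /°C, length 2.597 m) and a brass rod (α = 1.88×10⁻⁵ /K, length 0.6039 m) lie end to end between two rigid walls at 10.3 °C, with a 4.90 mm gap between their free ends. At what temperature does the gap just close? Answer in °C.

T = 156 °C

α₁L₁ = 2.225629×10⁻⁵ m/K, α₂L₂ = 1.135332×10⁻⁵ m/K → total 3.360961×10⁻⁵ m/K
ΔT = g/(α₁L₁+α₂L₂) = 4.90×10⁻³ / 3.360961×10⁻⁵ = 145.79 K
T = 10.3 + 145.79 = 156.09 °C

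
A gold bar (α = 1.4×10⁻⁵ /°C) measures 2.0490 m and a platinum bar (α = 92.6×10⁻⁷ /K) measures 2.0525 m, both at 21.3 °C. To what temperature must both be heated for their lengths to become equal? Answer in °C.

T = 382.9 °C

Equal length when α₁L₁ΔT − α₂L₂ΔT = L₂ − L₁ = 3.50×10⁻³ m
α₁L₁ = 2.8686×10⁻⁵, α₂L₂ = 1.900615×10⁻⁵ → Δ(αL) = 9.67985×10⁻⁶ m/K
ΔT = 3.50×10⁻³ / 9.67985×10⁻⁶ = 361.576 K, so T = 21.3 + 361.576 = 382.876 °C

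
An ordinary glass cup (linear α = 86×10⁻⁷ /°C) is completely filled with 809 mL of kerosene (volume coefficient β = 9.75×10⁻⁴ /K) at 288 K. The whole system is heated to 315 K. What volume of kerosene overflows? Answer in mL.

20.7 mL

The cup also expands: β_container ≈ 3α = 2.58×10⁻⁵ /K
Net overflow = V₀(β_liq − 3α_cont)ΔT
β − 3α = 9.75×10⁻⁴ − 2.58×10⁻⁵ = 9.492×10⁻⁴ /K; ΔT = 27 K
ΔV = 809 × 9.492×10⁻⁴ × 27 = 20.7 mL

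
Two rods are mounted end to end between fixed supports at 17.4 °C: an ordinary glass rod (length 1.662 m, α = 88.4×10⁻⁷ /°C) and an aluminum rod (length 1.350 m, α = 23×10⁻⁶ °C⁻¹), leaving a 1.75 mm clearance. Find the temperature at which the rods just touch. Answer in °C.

T = 55.7 °C

α₁L₁ = 1.469208×10⁻⁵ m/K, α₂L₂ = 3.105×10⁻⁵ m/K → total 4.574208×10⁻⁵ m/K
ΔT = g/(α₁L₁+α₂L₂) = 1.75×10⁻³ / 4.574208×10⁻⁵ = 38.258 K
T = 17.4 + 38.258 = 55.658 °C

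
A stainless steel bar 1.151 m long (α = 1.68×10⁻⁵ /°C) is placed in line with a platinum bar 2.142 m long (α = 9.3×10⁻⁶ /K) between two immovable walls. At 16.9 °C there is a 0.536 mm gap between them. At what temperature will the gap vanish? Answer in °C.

T = 30.6 °C

α₁L₁ = 1.93368×10⁻⁵ m/K, α₂L₂ = 1.99206×10⁻⁵ m/K → total 3.92574×10⁻⁵ m/K
ΔT = g/(α₁L₁+α₂L₂) = 5.36×10⁻⁴ / 3.92574×10⁻⁵ = 13.653 K
T = 16.9 + 13.653 = 30.553 °C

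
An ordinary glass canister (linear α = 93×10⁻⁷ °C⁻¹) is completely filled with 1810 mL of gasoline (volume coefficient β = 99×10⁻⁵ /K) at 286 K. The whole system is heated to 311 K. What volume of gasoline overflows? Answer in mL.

43.5 mL

The canister also expands: β_container ≈ 3α = 2.79×10⁻⁵ /K
Net overflow = V₀(β_liq − 3α_cont)ΔT
β − 3α = 9.90×10⁻⁴ − 2.79×10⁻⁵ = 9.621×10⁻⁴ /K; ΔT = 25 K
ΔV = 1810 × 9.621×10⁻⁴ × 25 = 43.5 mL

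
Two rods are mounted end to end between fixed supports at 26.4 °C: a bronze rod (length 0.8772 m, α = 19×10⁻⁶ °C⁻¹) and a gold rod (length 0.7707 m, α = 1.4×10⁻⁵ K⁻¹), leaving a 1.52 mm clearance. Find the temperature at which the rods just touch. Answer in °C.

Gap closes when ΔL₁ + ΔL₂ = 1.52 mm = 1.52×10⁻³ m
(α₁L₁ + α₂L₂)ΔT = g
α₁L₁ + α₂L₂ = 19×10⁻⁶×0.8772 + 1.4×10⁻⁵×0.7707 = 2.74566×10⁻⁵ m/K
ΔT = 1.52×10⁻³ / 2.74566×10⁻⁵ = 55.360 K
T = 26.4 + 55.360 = 81.760 °C

T = 81.8 °C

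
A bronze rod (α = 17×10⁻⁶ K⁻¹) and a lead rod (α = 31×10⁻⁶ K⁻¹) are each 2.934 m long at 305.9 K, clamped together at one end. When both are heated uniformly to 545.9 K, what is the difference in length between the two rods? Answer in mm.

9.86 mm

ΔT = 240.0 K
bronze: ΔL = 17×10⁻⁶ × 2.934 m × 240.0 = 1.1971×10⁻² m = 11.971 mm
lead: ΔL = 31×10⁻⁶ × 2.934 m × 240.0 = 2.1829×10⁻² m = 21.829 mm
difference = 21.829 − 11.971 = 9.858 mm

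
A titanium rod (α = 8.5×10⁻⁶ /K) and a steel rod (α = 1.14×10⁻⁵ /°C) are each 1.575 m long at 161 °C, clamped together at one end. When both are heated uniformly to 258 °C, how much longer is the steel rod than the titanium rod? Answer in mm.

ΔT = 97 K
titanium: ΔL = 8.5×10⁻⁶ × 1.575 m × 97 = 1.2986×10⁻³ m = 1.2986 mm
steel: ΔL = 1.14×10⁻⁵ × 1.575 m × 97 = 1.7416×10⁻³ m = 1.7416 mm
difference = 1.7416 − 1.2986 = 0.4430 mm

0.443 mm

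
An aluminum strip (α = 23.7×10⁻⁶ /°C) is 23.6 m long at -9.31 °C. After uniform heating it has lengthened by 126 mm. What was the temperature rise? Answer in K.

ΔT = 225 K

ΔL = αL₀ΔT ⇒ ΔT = ΔL / (αL₀)
ΔT = 126×10⁻³ m / (23.7×10⁻⁶ × 23.6 m) = 225.27 K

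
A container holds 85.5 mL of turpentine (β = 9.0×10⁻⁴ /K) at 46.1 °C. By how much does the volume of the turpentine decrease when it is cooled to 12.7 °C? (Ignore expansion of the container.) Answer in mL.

ΔV = 2.57 mL

|ΔT| = |12.7 − 46.1| = 33.4 K
ΔV = βV₀ΔT = (9.0×10⁻⁴)(85.5)(33.4) = 2.57 mL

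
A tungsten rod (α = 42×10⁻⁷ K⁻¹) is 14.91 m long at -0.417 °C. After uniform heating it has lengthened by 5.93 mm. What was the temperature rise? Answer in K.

ΔL = αL₀ΔT ⇒ ΔT = ΔL / (αL₀)
ΔT = 5.93×10⁻³ m / (42×10⁻⁷ × 14.91 m) = 94.695 K

ΔT = 94.7 K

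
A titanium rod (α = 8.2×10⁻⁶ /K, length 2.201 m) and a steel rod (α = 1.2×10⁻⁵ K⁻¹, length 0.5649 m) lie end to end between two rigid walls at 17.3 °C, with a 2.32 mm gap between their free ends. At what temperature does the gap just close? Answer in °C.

T = 111 °C

α₁L₁ = 1.80482×10⁻⁵ m/K, α₂L₂ = 6.7788×10⁻⁶ m/K → total 2.4827×10⁻⁵ m/K
ΔT = g/(α₁L₁+α₂L₂) = 2.32×10⁻³ / 2.4827×10⁻⁵ = 93.45 K
T = 17.3 + 93.45 = 110.75 °C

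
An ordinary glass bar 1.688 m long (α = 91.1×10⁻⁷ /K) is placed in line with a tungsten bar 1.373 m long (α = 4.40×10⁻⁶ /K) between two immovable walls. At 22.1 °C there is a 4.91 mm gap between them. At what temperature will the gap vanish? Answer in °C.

T = 251 °C

α₁L₁ = 1.537768×10⁻⁵ m/K, α₂L₂ = 6.0412×10⁻⁶ m/K → total 2.141888×10⁻⁵ m/K
ΔT = g/(α₁L₁+α₂L₂) = 4.91×10⁻³ / 2.141888×10⁻⁵ = 229.24 K
T = 22.1 + 229.24 = 251.34 °C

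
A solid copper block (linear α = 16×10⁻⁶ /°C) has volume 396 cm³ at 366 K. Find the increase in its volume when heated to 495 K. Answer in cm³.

Isotropic solid: β ≈ 3α = 4.8×10⁻⁵ /K; ΔT = 129 K
ΔV = 3αV₀ΔT = 3(16×10⁻⁶)(396)(129) = 2.45 cm³

ΔV = 2.45 cm³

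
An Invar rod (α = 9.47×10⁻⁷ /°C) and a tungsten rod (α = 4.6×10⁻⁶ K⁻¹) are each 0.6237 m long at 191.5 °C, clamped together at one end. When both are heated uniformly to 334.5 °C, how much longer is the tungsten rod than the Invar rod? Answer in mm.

0.326 mm

ΔT = 143.0 K
Invar: ΔL = 9.47×10⁻⁷ × 0.6237 m × 143.0 = 8.4462×10⁻⁵ m = 0.084462 mm
tungsten: ΔL = 4.6×10⁻⁶ × 0.6237 m × 143.0 = 4.1027×10⁻⁴ m = 0.41027 mm
difference = 0.41027 − 0.084462 = 0.325808 mm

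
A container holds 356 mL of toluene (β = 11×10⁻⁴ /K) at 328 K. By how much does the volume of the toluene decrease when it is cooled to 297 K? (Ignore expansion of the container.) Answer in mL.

ΔV = 12.1 mL

|ΔT| = |297 − 328| = 31 K
ΔV = βV₀ΔT = (11×10⁻⁴)(356)(31) = 12.1 mL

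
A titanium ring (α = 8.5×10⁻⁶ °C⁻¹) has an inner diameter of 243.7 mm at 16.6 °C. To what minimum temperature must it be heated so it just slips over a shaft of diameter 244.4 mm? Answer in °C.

T = 355 °C

Required Δd = 244.4 − 243.7 = 0.7 mm
Δd = αd₀ΔT ⇒ ΔT = Δd/(αd₀) = 0.7 / (8.5×10⁻⁶ × 243.7) = 337.93 K
T_min = 16.6 + 337.93 = 354.53 °C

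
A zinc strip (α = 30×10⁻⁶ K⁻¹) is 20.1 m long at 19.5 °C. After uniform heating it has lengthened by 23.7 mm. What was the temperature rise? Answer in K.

ΔL = αL₀ΔT ⇒ ΔT = ΔL / (αL₀)
ΔT = 23.7×10⁻³ m / (30×10⁻⁶ × 20.1 m) = 39.303 K

ΔT = 39.3 K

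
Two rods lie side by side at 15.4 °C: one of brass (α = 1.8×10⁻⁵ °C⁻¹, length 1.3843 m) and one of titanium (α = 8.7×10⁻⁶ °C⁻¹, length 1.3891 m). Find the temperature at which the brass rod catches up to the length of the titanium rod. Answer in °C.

Equal length when α₁L₁ΔT − α₂L₂ΔT = L₂ − L₁ = 4.80×10⁻³ m
α₁L₁ = 2.49174×10⁻⁵, α₂L₂ = 1.208517×10⁻⁵ → Δ(αL) = 1.283223×10⁻⁵ m/K
ΔT = 4.80×10⁻³ / 1.283223×10⁻⁵ = 374.058 K, so T = 15.4 + 374.058 = 389.458 °C

T = 389.5 °C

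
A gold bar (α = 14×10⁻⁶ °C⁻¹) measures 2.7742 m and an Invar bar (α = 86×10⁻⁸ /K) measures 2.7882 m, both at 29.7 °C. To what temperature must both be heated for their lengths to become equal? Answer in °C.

T = 413.9 °C

L₁(1 + α₁ΔT) = L₂(1 + α₂ΔT) ⇒ ΔT = (L₂ − L₁)/(α₁L₁ − α₂L₂)
L₂ − L₁ = 2.7882 − 2.7742 = 1.40×10⁻² m
α₁L₁ − α₂L₂ = 14×10⁻⁶×2.7742 − 86×10⁻⁸×2.7882 = 3.6440948×10⁻⁵ m/K
ΔT = 1.40×10⁻² / 3.6440948×10⁻⁵ = 384.183 K
T = 29.7 + 384.183 = 413.883 °C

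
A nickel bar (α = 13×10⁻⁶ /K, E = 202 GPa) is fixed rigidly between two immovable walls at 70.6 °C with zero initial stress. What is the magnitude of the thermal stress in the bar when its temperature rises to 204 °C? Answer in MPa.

Fully constrained: the free strain ε = αΔT is blocked, so σ = Eε = EαΔT.
|ΔT| = 133.4 K
σ = 202×10⁹ × 13×10⁻⁶ × 133.4 = 3.50×10⁸ Pa

σ = 350 MPa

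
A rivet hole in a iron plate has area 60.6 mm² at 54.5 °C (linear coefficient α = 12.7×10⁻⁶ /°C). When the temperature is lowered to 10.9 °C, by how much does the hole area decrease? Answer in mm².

Area coefficient ≈ 2α; |ΔT| = 43.6 K
ΔA = 2αA₀ΔT = 2(12.7×10⁻⁶)(60.6)(43.6) = 0.0671 mm²

ΔA = 0.0671 mm²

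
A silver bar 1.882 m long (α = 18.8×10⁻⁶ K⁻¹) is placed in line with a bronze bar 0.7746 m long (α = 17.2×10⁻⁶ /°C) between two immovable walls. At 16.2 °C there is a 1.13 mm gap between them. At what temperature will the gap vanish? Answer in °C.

α₁L₁ = 3.53816×10⁻⁵ m/K, α₂L₂ = 1.332312×10⁻⁵ m/K → total 4.870472×10⁻⁵ m/K
ΔT = g/(α₁L₁+α₂L₂) = 1.13×10⁻³ / 4.870472×10⁻⁵ = 23.201 K
T = 16.2 + 23.201 = 39.401 °C

T = 39.4 °C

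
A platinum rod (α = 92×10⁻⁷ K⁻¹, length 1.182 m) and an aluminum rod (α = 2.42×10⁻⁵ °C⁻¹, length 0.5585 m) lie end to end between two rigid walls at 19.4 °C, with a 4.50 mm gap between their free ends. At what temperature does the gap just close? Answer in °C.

α₁L₁ = 1.08744×10⁻⁵ m/K, α₂L₂ = 1.35157×10⁻⁵ m/K → total 2.43901×10⁻⁵ m/K
ΔT = g/(α₁L₁+α₂L₂) = 4.50×10⁻³ / 2.43901×10⁻⁵ = 184.50 K
T = 19.4 + 184.50 = 203.90 °C

T = 204 °C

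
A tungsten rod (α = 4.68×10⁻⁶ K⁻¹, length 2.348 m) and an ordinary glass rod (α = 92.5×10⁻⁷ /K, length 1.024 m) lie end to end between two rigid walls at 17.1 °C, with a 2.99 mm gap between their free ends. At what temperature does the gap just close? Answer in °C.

Gap closes when ΔL₁ + ΔL₂ = 2.99 mm = 2.99×10⁻³ m
(α₁L₁ + α₂L₂)ΔT = g
α₁L₁ + α₂L₂ = 4.68×10⁻⁶×2.348 + 92.5×10⁻⁷×1.024 = 2.046064×10⁻⁵ m/K
ΔT = 2.99×10⁻³ / 2.046064×10⁻⁵ = 146.13 K
T = 17.1 + 146.13 = 163.23 °C

T = 163 °C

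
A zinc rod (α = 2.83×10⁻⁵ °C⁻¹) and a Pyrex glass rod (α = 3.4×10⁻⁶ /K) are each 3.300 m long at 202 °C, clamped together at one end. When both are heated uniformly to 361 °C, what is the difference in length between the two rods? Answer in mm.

13.1 mm

ΔT = 159 K
zinc: ΔL = 2.83×10⁻⁵ × 3.300 m × 159 = 1.4849×10⁻² m = 14.849 mm
Pyrex glass: ΔL = 3.4×10⁻⁶ × 3.300 m × 159 = 1.7840×10⁻³ m = 1.7840 mm
difference = 14.849 − 1.7840 = 13.065 mm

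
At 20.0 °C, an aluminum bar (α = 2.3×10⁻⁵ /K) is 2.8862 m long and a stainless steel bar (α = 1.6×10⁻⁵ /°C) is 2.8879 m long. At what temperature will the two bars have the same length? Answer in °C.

T = 104.3 °C

L₁(1 + α₁ΔT) = L₂(1 + α₂ΔT) ⇒ ΔT = (L₂ − L₁)/(α₁L₁ − α₂L₂)
L₂ − L₁ = 2.8879 − 2.8862 = 1.70×10⁻³ m
α₁L₁ − α₂L₂ = 2.3×10⁻⁵×2.8862 − 1.6×10⁻⁵×2.8879 = 2.01762×10⁻⁵ m/K
ΔT = 1.70×10⁻³ / 2.01762×10⁻⁵ = 84.258 K
T = 20.0 + 84.258 = 104.258 °C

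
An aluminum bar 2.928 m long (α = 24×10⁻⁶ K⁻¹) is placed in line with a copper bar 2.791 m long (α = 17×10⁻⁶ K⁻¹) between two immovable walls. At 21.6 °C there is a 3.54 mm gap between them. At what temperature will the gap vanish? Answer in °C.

α₁L₁ = 7.0272×10⁻⁵ m/K, α₂L₂ = 4.7447×10⁻⁵ m/K → total 1.17719×10⁻⁴ m/K
ΔT = g/(α₁L₁+α₂L₂) = 3.54×10⁻³ / 1.17719×10⁻⁴ = 30.072 K
T = 21.6 + 30.072 = 51.672 °C

T = 51.7 °C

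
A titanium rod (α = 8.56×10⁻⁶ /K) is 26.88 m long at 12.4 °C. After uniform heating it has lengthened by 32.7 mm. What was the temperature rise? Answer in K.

ΔT = 142 K

ΔL = αL₀ΔT ⇒ ΔT = ΔL / (αL₀)
ΔT = 32.7×10⁻³ m / (8.56×10⁻⁶ × 26.88 m) = 142.12 K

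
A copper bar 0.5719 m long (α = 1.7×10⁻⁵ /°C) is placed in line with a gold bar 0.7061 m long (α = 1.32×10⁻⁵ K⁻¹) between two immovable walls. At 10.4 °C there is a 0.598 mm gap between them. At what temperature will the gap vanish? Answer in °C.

T = 41.8 °C

α₁L₁ = 9.7223×10⁻⁶ m/K, α₂L₂ = 9.32052×10⁻⁶ m/K → total 1.904282×10⁻⁵ m/K
ΔT = g/(α₁L₁+α₂L₂) = 5.98×10⁻⁴ / 1.904282×10⁻⁵ = 31.403 K
T = 10.4 + 31.403 = 41.803 °C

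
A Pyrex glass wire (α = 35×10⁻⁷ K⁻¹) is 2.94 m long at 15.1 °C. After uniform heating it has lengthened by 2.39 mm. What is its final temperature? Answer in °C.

T = 247 °C

ΔL = αL₀ΔT ⇒ ΔT = ΔL / (αL₀)
ΔT = 2.39×10⁻³ m / (35×10⁻⁷ × 2.94 m) = 232.26 K
T = 15.1 + 232.26 = 247.36 °C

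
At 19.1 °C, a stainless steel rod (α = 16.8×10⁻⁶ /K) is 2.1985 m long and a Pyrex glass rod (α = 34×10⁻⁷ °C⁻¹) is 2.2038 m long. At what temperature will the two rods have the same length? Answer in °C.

T = 199.1 °C

L₁(1 + α₁ΔT) = L₂(1 + α₂ΔT) ⇒ ΔT = (L₂ − L₁)/(α₁L₁ − α₂L₂)
L₂ − L₁ = 2.2038 − 2.1985 = 5.30×10⁻³ m
α₁L₁ − α₂L₂ = 16.8×10⁻⁶×2.1985 − 34×10⁻⁷×2.2038 = 2.944188×10⁻⁵ m/K
ΔT = 5.30×10⁻³ / 2.944188×10⁻⁵ = 180.016 K
T = 19.1 + 180.016 = 199.116 °C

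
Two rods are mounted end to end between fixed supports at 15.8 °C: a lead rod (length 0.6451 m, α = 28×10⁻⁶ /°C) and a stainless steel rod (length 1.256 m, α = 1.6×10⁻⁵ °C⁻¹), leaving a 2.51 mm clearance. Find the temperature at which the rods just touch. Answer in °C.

T = 81.6 °C

α₁L₁ = 1.80628×10⁻⁵ m/K, α₂L₂ = 2.0096×10⁻⁵ m/K → total 3.81588×10⁻⁵ m/K
ΔT = g/(α₁L₁+α₂L₂) = 2.51×10⁻³ / 3.81588×10⁻⁵ = 65.778 K
T = 15.8 + 65.778 = 81.578 °C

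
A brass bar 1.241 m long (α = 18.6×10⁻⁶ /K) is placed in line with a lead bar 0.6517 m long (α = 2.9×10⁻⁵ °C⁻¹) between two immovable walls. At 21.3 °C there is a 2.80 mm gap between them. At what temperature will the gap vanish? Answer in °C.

T = 88.0 °C

α₁L₁ = 2.30826×10⁻⁵ m/K, α₂L₂ = 1.88993×10⁻⁵ m/K → total 4.19819×10⁻⁵ m/K
ΔT = g/(α₁L₁+α₂L₂) = 2.80×10⁻³ / 4.19819×10⁻⁵ = 66.695 K
T = 21.3 + 66.695 = 87.995 °C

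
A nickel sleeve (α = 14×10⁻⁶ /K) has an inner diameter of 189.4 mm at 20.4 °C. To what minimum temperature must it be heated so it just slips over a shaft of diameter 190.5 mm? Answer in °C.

T = 435 °C

Required Δd = 190.5 − 189.4 = 1.1 mm
Δd = αd₀ΔT ⇒ ΔT = Δd/(αd₀) = 1.1 / (14×10⁻⁶ × 189.4) = 414.84 K
T_min = 20.4 + 414.84 = 435.24 °C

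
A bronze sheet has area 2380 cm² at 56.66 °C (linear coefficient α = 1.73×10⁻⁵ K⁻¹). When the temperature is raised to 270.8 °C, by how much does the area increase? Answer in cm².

Area coefficient ≈ 2α; |ΔT| = 214.14 K
ΔA = 2αA₀ΔT = 2(1.73×10⁻⁵)(2380)(214.14) = 17.6 cm²

ΔA = 17.6 cm²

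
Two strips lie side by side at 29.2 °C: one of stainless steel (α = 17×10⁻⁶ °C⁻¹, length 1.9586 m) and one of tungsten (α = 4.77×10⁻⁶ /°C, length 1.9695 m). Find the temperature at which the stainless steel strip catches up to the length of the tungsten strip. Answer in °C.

Equal length when α₁L₁ΔT − α₂L₂ΔT = L₂ − L₁ = 1.09×10⁻² m
α₁L₁ = 3.32962×10⁻⁵, α₂L₂ = 9.394515×10⁻⁶ → Δ(αL) = 2.3901685×10⁻⁵ m/K
ΔT = 1.09×10⁻² / 2.3901685×10⁻⁵ = 456.035 K, so T = 29.2 + 456.035 = 485.235 °C

T = 485.2 °C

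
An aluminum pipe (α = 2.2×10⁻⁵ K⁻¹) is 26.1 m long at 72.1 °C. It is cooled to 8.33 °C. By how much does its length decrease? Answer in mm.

ΔL = 36.6 mm

|ΔT| = |8.33 − 72.1| = 63.77 K
ΔL = αL₀ΔT = (2.2×10⁻⁵)(26.1)(63.77) = 3.66×10⁻² m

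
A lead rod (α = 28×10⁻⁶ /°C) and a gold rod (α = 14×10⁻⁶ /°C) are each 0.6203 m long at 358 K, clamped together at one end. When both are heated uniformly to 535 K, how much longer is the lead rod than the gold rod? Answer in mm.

ΔT = 177 K
lead: ΔL = 28×10⁻⁶ × 0.6203 m × 177 = 3.0742×10⁻³ m = 3.0742 mm
gold: ΔL = 14×10⁻⁶ × 0.6203 m × 177 = 1.5371×10⁻³ m = 1.5371 mm
difference = 3.0742 − 1.5371 = 1.5371 mm

1.54 mm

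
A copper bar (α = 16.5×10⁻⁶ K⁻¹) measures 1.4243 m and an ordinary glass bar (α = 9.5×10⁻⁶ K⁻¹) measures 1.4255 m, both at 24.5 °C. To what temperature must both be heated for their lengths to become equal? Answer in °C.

T = 145.0 °C

Equal length when α₁L₁ΔT − α₂L₂ΔT = L₂ − L₁ = 1.20×10⁻³ m
α₁L₁ = 2.350095×10⁻⁵, α₂L₂ = 1.354225×10⁻⁵ → Δ(αL) = 9.9587×10⁻⁶ m/K
ΔT = 1.20×10⁻³ / 9.9587×10⁻⁶ = 120.498 K, so T = 24.5 + 120.498 = 144.998 °C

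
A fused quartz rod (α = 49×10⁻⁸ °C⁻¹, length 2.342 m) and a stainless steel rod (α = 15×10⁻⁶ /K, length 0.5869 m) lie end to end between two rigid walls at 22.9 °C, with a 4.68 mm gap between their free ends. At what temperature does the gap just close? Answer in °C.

α₁L₁ = 1.14758×10⁻⁶ m/K, α₂L₂ = 8.8035×10⁻⁶ m/K → total 9.95108×10⁻⁶ m/K
ΔT = g/(α₁L₁+α₂L₂) = 4.68×10⁻³ / 9.95108×10⁻⁶ = 470.30 K
T = 22.9 + 470.30 = 493.20 °C

T = 493 °C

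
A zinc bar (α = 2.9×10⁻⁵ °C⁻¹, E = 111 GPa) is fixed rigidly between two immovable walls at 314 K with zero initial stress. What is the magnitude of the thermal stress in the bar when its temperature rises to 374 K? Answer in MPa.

σ = 193 MPa

Fully constrained: the free strain ε = αΔT is blocked, so σ = Eε = EαΔT.
|ΔT| = 60 K
σ = 111×10⁹ × 2.9×10⁻⁵ × 60 = 1.93×10⁸ Pa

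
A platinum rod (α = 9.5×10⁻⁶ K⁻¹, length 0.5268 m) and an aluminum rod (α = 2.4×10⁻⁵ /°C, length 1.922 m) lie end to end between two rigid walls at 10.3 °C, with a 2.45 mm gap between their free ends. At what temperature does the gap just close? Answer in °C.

α₁L₁ = 5.0046×10⁻⁶ m/K, α₂L₂ = 4.6128×10⁻⁵ m/K → total 5.11326×10⁻⁵ m/K
ΔT = g/(α₁L₁+α₂L₂) = 2.45×10⁻³ / 5.11326×10⁻⁵ = 47.915 K
T = 10.3 + 47.915 = 58.215 °C

T = 58.2 °C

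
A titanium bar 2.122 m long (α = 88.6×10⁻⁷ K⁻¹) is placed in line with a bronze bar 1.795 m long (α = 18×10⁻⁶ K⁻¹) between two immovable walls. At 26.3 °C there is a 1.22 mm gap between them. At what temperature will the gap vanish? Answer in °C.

T = 50.2 °C

α₁L₁ = 1.880092×10⁻⁵ m/K, α₂L₂ = 3.231×10⁻⁵ m/K → total 5.111092×10⁻⁵ m/K
ΔT = g/(α₁L₁+α₂L₂) = 1.22×10⁻³ / 5.111092×10⁻⁵ = 23.870 K
T = 26.3 + 23.870 = 50.170 °C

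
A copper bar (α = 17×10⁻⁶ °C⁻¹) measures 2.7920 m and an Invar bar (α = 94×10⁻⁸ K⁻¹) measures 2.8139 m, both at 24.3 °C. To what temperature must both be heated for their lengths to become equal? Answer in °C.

T = 512.9 °C

L₁(1 + α₁ΔT) = L₂(1 + α₂ΔT) ⇒ ΔT = (L₂ − L₁)/(α₁L₁ − α₂L₂)
L₂ − L₁ = 2.8139 − 2.7920 = 2.19×10⁻² m
α₁L₁ − α₂L₂ = 17×10⁻⁶×2.7920 − 94×10⁻⁸×2.8139 = 4.4818934×10⁻⁵ m/K
ΔT = 2.19×10⁻² / 4.4818934×10⁻⁵ = 488.633 K
T = 24.3 + 488.633 = 512.933 °C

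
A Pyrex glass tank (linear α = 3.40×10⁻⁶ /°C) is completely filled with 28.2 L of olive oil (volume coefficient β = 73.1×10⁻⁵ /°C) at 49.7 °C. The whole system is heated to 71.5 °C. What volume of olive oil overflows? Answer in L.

0.443 L

The tank also expands: β_container ≈ 3α = 1.02×10⁻⁵ /K
Net overflow = V₀(β_liq − 3α_cont)ΔT
β − 3α = 7.31×10⁻⁴ − 1.02×10⁻⁵ = 7.208×10⁻⁴ /K; ΔT = 21.8 K
ΔV = 28.2 × 7.208×10⁻⁴ × 21.8 = 0.443 L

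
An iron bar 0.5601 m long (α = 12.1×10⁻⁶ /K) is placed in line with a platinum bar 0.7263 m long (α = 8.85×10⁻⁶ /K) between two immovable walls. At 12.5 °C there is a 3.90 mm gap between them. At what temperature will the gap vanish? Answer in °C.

α₁L₁ = 6.77721×10⁻⁶ m/K, α₂L₂ = 6.427755×10⁻⁶ m/K → total 1.3204965×10⁻⁵ m/K
ΔT = g/(α₁L₁+α₂L₂) = 3.90×10⁻³ / 1.3204965×10⁻⁵ = 295.34 K
T = 12.5 + 295.34 = 307.84 °C

T = 308 °C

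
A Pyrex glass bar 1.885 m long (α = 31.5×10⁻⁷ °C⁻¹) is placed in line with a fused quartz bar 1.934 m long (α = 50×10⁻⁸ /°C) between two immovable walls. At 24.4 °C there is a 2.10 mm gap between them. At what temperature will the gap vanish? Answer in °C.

α₁L₁ = 5.93775×10⁻⁶ m/K, α₂L₂ = 9.670×10⁻⁷ m/K → total 6.90475×10⁻⁶ m/K
ΔT = g/(α₁L₁+α₂L₂) = 2.10×10⁻³ / 6.90475×10⁻⁶ = 304.14 K
T = 24.4 + 304.14 = 328.54 °C

T = 329 °C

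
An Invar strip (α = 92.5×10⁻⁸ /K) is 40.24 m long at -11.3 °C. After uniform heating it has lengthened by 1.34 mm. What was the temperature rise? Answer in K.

ΔL = αL₀ΔT ⇒ ΔT = ΔL / (αL₀)
ΔT = 1.34×10⁻³ m / (92.5×10⁻⁸ × 40.24 m) = 36.000 K

ΔT = 36.0 K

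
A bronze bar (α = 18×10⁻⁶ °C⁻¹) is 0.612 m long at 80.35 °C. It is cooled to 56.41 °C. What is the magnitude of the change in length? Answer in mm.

|ΔT| = |56.41 − 80.35| = 23.94 K
ΔL = αL₀ΔT = (18×10⁻⁶)(0.612)(23.94) = 2.64×10⁻⁴ m

ΔL = 0.264 mm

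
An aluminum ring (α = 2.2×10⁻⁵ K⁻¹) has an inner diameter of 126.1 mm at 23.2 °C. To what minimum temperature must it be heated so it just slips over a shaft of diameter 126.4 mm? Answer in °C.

T = 131 °C

Required Δd = 126.4 − 126.1 = 0.3 mm
Δd = αd₀ΔT ⇒ ΔT = Δd/(αd₀) = 0.3 / (2.2×10⁻⁵ × 126.1) = 108.14 K
T_min = 23.2 + 108.14 = 131.34 °C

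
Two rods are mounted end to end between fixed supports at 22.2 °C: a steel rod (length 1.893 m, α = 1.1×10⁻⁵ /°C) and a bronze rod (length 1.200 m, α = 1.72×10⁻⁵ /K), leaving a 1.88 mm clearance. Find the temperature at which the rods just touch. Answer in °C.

Gap closes when ΔL₁ + ΔL₂ = 1.88 mm = 1.88×10⁻³ m
(α₁L₁ + α₂L₂)ΔT = g
α₁L₁ + α₂L₂ = 1.1×10⁻⁵×1.893 + 1.72×10⁻⁵×1.200 = 4.1463×10⁻⁵ m/K
ΔT = 1.88×10⁻³ / 4.1463×10⁻⁵ = 45.342 K
T = 22.2 + 45.342 = 67.542 °C

T = 67.5 °C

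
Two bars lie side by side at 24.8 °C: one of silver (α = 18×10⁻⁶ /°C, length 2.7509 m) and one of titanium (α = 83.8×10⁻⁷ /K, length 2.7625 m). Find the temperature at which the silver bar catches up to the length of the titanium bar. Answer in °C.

Equal length when α₁L₁ΔT − α₂L₂ΔT = L₂ − L₁ = 1.16×10⁻² m
α₁L₁ = 4.95162×10⁻⁵, α₂L₂ = 2.314975×10⁻⁵ → Δ(αL) = 2.636645×10⁻⁵ m/K
ΔT = 1.16×10⁻² / 2.636645×10⁻⁵ = 439.953 K, so T = 24.8 + 439.953 = 464.753 °C

T = 464.8 °C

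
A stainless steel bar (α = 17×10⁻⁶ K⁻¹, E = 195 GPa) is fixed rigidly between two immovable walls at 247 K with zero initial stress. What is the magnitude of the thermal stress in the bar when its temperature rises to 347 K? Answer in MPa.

Fully constrained: the free strain ε = αΔT is blocked, so σ = Eε = EαΔT.
|ΔT| = 100 K
σ = 195×10⁹ × 17×10⁻⁶ × 100 = 3.32×10⁸ Pa

σ = 332 MPa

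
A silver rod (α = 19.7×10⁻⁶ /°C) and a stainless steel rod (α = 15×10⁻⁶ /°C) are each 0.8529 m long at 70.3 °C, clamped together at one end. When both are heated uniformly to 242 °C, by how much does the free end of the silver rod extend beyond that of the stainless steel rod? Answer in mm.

0.688 mm

ΔT = 171.7 K
silver: ΔL = 19.7×10⁻⁶ × 0.8529 m × 171.7 = 2.8849×10⁻³ m = 2.8849 mm
stainless steel: ΔL = 15×10⁻⁶ × 0.8529 m × 171.7 = 2.1966×10⁻³ m = 2.1966 mm
difference = 2.8849 − 2.1966 = 0.6883 mm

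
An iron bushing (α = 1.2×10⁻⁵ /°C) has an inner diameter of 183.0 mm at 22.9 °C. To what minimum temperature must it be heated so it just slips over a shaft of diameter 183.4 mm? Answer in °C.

T = 205 °C

Required Δd = 183.4 − 183.0 = 0.4 mm
Δd = αd₀ΔT ⇒ ΔT = Δd/(αd₀) = 0.4 / (1.2×10⁻⁵ × 183.0) = 182.15 K
T_min = 22.9 + 182.15 = 205.05 °C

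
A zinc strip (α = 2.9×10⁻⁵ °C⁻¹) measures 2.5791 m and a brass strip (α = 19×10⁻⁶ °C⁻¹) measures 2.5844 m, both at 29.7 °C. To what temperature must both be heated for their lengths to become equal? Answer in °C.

Equal length when α₁L₁ΔT − α₂L₂ΔT = L₂ − L₁ = 5.30×10⁻³ m
α₁L₁ = 7.47939×10⁻⁵, α₂L₂ = 4.91036×10⁻⁵ → Δ(αL) = 2.56903×10⁻⁵ m/K
ΔT = 5.30×10⁻³ / 2.56903×10⁻⁵ = 206.304 K, so T = 29.7 + 206.304 = 236.004 °C

T = 236.0 °C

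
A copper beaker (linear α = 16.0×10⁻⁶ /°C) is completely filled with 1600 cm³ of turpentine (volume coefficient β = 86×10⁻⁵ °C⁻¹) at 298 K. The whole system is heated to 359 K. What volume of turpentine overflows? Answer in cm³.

The beaker also expands: β_container ≈ 3α = 4.8×10⁻⁵ /K
Net overflow = V₀(β_liq − 3α_cont)ΔT
β − 3α = 8.60×10⁻⁴ − 4.8×10⁻⁵ = 8.12×10⁻⁴ /K; ΔT = 61 K
ΔV = 1600 × 8.12×10⁻⁴ × 61 = 79.3 cm³

79.3 cm³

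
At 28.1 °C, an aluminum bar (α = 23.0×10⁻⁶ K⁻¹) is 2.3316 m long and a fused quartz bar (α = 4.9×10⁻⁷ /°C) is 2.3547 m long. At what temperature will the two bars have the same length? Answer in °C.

L₁(1 + α₁ΔT) = L₂(1 + α₂ΔT) ⇒ ΔT = (L₂ − L₁)/(α₁L₁ − α₂L₂)
L₂ − L₁ = 2.3547 − 2.3316 = 2.31×10⁻² m
α₁L₁ − α₂L₂ = 23.0×10⁻⁶×2.3316 − 4.9×10⁻⁷×2.3547 = 5.2472997×10⁻⁵ m/K
ΔT = 2.31×10⁻² / 5.2472997×10⁻⁵ = 440.226 K
T = 28.1 + 440.226 = 468.326 °C

T = 468.3 °C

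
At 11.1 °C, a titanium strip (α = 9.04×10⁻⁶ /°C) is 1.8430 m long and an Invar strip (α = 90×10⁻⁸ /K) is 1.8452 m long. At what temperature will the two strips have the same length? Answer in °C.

T = 157.8 °C

L₁(1 + α₁ΔT) = L₂(1 + α₂ΔT) ⇒ ΔT = (L₂ − L₁)/(α₁L₁ − α₂L₂)
L₂ − L₁ = 1.8452 − 1.8430 = 2.20×10⁻³ m
α₁L₁ − α₂L₂ = 9.04×10⁻⁶×1.8430 − 90×10⁻⁸×1.8452 = 1.500004×10⁻⁵ m/K
ΔT = 2.20×10⁻³ / 1.500004×10⁻⁵ = 146.666 K
T = 11.1 + 146.666 = 157.766 °C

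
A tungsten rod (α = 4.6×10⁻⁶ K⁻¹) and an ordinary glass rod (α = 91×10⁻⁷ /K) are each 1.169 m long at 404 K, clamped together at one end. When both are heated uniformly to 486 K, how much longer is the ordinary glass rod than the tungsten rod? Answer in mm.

ΔT = 82 K
tungsten: ΔL = 4.6×10⁻⁶ × 1.169 m × 82 = 4.4095×10⁻⁴ m = 0.44095 mm
ordinary glass: ΔL = 91×10⁻⁷ × 1.169 m × 82 = 8.7231×10⁻⁴ m = 0.87231 mm
difference = 0.87231 − 0.44095 = 0.43136 mm

0.431 mm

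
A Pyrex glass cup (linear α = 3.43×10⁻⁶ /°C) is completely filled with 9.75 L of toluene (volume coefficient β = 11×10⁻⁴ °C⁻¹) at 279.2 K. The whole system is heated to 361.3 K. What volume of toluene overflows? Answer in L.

0.872 L

The cup also expands: β_container ≈ 3α = 1.029×10⁻⁵ /K
Net overflow = V₀(β_liq − 3α_cont)ΔT
β − 3α = 1.10×10⁻³ − 1.029×10⁻⁵ = 1.08971×10⁻³ /K; ΔT = 82.1 K
ΔV = 9.75 × 1.08971×10⁻³ × 82.1 = 0.872 L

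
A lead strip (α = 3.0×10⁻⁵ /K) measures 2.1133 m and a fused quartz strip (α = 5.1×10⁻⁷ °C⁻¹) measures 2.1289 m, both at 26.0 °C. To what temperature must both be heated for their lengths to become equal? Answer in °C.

T = 276.3 °C

Equal length when α₁L₁ΔT − α₂L₂ΔT = L₂ − L₁ = 1.56×10⁻² m
α₁L₁ = 6.3399×10⁻⁵, α₂L₂ = 1.085739×10⁻⁶ → Δ(αL) = 6.2313261×10⁻⁵ m/K
ΔT = 1.56×10⁻² / 6.2313261×10⁻⁵ = 250.348 K, so T = 26.0 + 250.348 = 276.348 °C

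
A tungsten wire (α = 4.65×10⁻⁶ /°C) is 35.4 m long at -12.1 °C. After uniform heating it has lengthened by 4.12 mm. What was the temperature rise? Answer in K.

ΔT = 25.0 K

ΔL = αL₀ΔT ⇒ ΔT = ΔL / (αL₀)
ΔT = 4.12×10⁻³ m / (4.65×10⁻⁶ × 35.4 m) = 25.029 K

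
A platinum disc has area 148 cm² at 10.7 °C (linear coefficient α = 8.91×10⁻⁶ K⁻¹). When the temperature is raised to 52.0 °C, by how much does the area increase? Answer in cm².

Area coefficient ≈ 2α; |ΔT| = 41.3 K
ΔA = 2αA₀ΔT = 2(8.91×10⁻⁶)(148)(41.3) = 0.109 cm²

ΔA = 0.109 cm²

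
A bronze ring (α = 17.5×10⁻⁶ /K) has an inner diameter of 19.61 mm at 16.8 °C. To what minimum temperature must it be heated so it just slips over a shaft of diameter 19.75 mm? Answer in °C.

T = 425 °C

Required Δd = 19.75 − 19.61 = 0.14 mm
Δd = αd₀ΔT ⇒ ΔT = Δd/(αd₀) = 0.14 / (17.5×10⁻⁶ × 19.61) = 407.96 K
T_min = 16.8 + 407.96 = 424.76 °C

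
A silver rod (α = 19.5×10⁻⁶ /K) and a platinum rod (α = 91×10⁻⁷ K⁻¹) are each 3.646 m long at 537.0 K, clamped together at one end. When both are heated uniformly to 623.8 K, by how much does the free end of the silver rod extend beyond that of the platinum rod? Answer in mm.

3.29 mm

ΔT = 86.8 K
silver: ΔL = 19.5×10⁻⁶ × 3.646 m × 86.8 = 6.1712×10⁻³ m = 6.1712 mm
platinum: ΔL = 91×10⁻⁷ × 3.646 m × 86.8 = 2.8799×10⁻³ m = 2.8799 mm
difference = 6.1712 − 2.8799 = 3.2913 mm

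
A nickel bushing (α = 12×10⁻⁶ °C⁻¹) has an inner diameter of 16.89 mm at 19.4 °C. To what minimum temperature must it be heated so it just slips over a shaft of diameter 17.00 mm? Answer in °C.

T = 562 °C

Required Δd = 17.00 − 16.89 = 0.11 mm
Δd = αd₀ΔT ⇒ ΔT = Δd/(αd₀) = 0.11 / (12×10⁻⁶ × 16.89) = 542.73 K
T_min = 19.4 + 542.73 = 562.13 °C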